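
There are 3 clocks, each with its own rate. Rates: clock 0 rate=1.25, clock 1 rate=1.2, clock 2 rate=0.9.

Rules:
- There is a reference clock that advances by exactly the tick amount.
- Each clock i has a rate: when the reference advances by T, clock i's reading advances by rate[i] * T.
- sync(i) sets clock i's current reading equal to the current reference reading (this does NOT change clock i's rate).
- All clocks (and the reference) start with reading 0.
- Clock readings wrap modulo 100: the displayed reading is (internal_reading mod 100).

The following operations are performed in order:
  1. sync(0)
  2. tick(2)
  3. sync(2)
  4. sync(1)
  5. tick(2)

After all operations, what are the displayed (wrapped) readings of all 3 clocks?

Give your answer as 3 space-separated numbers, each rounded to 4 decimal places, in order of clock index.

After op 1 sync(0): ref=0.0000 raw=[0.0000 0.0000 0.0000]
After op 2 tick(2): ref=2.0000 raw=[2.5000 2.4000 1.8000]
After op 3 sync(2): ref=2.0000 raw=[2.5000 2.4000 2.0000]
After op 4 sync(1): ref=2.0000 raw=[2.5000 2.0000 2.0000]
After op 5 tick(2): ref=4.0000 raw=[5.0000 4.4000 3.8000]
Wrap final raw readings (mod 100): 5.0000 mod 100 = 5.0000; 4.4000 mod 100 = 4.4000; 3.8000 mod 100 = 3.8000

Answer: 5.0000 4.4000 3.8000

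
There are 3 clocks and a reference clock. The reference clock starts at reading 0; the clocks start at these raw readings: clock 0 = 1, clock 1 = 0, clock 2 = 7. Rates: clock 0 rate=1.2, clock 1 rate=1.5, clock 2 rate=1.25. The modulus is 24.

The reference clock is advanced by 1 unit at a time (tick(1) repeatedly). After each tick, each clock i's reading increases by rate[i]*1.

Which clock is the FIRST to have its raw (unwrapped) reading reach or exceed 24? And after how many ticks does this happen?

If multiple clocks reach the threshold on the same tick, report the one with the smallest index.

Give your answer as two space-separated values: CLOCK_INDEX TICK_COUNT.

clock 0: start=1, rate=1.2, needs 24-1 = 23; ticks = ceil(23/1.2) = ceil(19.1667) = 20; reading at tick 20 = 1 + 1.2*20 = 25.0000
clock 1: start=0, rate=1.5, needs 24-0 = 24; ticks = ceil(24/1.5) = ceil(16.0000) = 16; reading at tick 16 = 0 + 1.5*16 = 24.0000
clock 2: start=7, rate=1.25, needs 24-7 = 17; ticks = ceil(17/1.25) = ceil(13.6000) = 14; reading at tick 14 = 7 + 1.25*14 = 24.5000
Minimum tick count = 14; winners = [2]; smallest index = 2

Answer: 2 14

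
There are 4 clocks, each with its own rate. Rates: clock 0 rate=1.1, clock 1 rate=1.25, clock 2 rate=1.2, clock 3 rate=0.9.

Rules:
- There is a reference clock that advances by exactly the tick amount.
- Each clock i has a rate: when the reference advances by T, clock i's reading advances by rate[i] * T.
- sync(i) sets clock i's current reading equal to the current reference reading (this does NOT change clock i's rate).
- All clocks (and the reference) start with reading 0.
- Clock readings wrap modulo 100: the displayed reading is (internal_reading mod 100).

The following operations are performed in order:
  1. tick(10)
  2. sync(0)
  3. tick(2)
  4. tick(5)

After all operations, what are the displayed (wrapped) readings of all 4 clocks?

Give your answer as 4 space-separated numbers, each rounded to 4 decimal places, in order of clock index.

Answer: 17.7000 21.2500 20.4000 15.3000

Derivation:
After op 1 tick(10): ref=10.0000 raw=[11.0000 12.5000 12.0000 9.0000]
After op 2 sync(0): ref=10.0000 raw=[10.0000 12.5000 12.0000 9.0000]
After op 3 tick(2): ref=12.0000 raw=[12.2000 15.0000 14.4000 10.8000]
After op 4 tick(5): ref=17.0000 raw=[17.7000 21.2500 20.4000 15.3000]
Wrap final raw readings (mod 100): 17.7000 mod 100 = 17.7000; 21.2500 mod 100 = 21.2500; 20.4000 mod 100 = 20.4000; 15.3000 mod 100 = 15.3000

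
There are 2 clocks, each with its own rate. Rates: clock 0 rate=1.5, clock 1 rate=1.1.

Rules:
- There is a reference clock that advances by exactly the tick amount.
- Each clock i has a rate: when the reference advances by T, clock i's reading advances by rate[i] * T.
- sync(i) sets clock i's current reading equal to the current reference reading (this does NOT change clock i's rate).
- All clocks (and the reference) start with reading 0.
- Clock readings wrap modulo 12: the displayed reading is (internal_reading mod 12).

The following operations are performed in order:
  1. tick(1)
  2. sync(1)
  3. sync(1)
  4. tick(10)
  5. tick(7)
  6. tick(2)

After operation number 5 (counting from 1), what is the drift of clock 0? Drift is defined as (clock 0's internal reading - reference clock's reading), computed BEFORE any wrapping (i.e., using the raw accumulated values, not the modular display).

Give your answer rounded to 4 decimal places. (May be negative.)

After op 1 tick(1): ref=1.0000 raw=[1.5000 1.1000]
After op 2 sync(1): ref=1.0000 raw=[1.5000 1.0000]
After op 3 sync(1): ref=1.0000 raw=[1.5000 1.0000]
After op 4 tick(10): ref=11.0000 raw=[16.5000 12.0000]
After op 5 tick(7): ref=18.0000 raw=[27.0000 19.7000]
Drift of clock 0 after op 5: 27.0000 - 18.0000 = 9.0000

Answer: 9.0000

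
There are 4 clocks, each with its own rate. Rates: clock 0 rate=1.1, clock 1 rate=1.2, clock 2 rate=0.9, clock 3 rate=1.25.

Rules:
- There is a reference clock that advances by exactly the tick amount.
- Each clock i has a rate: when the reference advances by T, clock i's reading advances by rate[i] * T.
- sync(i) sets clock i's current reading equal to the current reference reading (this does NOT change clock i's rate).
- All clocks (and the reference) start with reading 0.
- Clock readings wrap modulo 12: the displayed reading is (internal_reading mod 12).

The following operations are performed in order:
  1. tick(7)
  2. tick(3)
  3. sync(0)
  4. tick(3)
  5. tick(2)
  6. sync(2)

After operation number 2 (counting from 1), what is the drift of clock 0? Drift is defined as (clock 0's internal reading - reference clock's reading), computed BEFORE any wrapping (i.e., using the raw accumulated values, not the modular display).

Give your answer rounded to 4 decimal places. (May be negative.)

Answer: 1.0000

Derivation:
After op 1 tick(7): ref=7.0000 raw=[7.7000 8.4000 6.3000 8.7500]
After op 2 tick(3): ref=10.0000 raw=[11.0000 12.0000 9.0000 12.5000]
Drift of clock 0 after op 2: 11.0000 - 10.0000 = 1.0000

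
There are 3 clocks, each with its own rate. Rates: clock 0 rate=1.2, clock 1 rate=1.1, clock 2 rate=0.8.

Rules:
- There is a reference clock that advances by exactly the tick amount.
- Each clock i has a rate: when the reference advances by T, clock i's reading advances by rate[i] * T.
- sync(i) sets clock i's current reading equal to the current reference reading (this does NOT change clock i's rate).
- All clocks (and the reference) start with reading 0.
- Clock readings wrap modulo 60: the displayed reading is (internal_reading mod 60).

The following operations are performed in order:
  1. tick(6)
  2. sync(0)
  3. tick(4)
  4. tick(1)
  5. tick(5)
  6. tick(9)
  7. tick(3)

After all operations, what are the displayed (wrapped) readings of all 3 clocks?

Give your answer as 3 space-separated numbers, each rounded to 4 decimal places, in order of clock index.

After op 1 tick(6): ref=6.0000 raw=[7.2000 6.6000 4.8000]
After op 2 sync(0): ref=6.0000 raw=[6.0000 6.6000 4.8000]
After op 3 tick(4): ref=10.0000 raw=[10.8000 11.0000 8.0000]
After op 4 tick(1): ref=11.0000 raw=[12.0000 12.1000 8.8000]
After op 5 tick(5): ref=16.0000 raw=[18.0000 17.6000 12.8000]
After op 6 tick(9): ref=25.0000 raw=[28.8000 27.5000 20.0000]
After op 7 tick(3): ref=28.0000 raw=[32.4000 30.8000 22.4000]
Wrap final raw readings (mod 60): 32.4000 mod 60 = 32.4000; 30.8000 mod 60 = 30.8000; 22.4000 mod 60 = 22.4000

Answer: 32.4000 30.8000 22.4000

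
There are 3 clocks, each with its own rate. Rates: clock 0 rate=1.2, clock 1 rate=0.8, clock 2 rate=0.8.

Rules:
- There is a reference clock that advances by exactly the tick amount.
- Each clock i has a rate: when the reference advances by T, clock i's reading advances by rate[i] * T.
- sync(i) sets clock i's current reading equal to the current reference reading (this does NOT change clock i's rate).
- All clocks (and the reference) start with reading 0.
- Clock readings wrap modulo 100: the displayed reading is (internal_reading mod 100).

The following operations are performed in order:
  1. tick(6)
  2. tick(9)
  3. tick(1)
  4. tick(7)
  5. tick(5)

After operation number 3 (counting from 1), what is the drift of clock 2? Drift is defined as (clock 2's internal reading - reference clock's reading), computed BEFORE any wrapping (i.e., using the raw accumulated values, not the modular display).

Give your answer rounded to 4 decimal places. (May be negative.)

Answer: -3.2000

Derivation:
After op 1 tick(6): ref=6.0000 raw=[7.2000 4.8000 4.8000]
After op 2 tick(9): ref=15.0000 raw=[18.0000 12.0000 12.0000]
After op 3 tick(1): ref=16.0000 raw=[19.2000 12.8000 12.8000]
Drift of clock 2 after op 3: 12.8000 - 16.0000 = -3.2000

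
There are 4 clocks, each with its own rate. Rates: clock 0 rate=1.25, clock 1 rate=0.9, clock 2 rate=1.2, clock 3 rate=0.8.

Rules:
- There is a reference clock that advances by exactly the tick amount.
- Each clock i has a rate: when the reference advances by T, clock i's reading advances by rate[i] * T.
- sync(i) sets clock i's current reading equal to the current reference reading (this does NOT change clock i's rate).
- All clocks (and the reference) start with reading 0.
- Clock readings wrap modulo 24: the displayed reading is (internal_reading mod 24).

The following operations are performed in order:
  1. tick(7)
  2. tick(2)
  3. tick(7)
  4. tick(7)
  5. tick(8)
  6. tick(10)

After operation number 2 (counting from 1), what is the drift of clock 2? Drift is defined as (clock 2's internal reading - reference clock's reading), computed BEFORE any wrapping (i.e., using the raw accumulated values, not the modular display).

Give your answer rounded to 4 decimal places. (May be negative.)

After op 1 tick(7): ref=7.0000 raw=[8.7500 6.3000 8.4000 5.6000]
After op 2 tick(2): ref=9.0000 raw=[11.2500 8.1000 10.8000 7.2000]
Drift of clock 2 after op 2: 10.8000 - 9.0000 = 1.8000

Answer: 1.8000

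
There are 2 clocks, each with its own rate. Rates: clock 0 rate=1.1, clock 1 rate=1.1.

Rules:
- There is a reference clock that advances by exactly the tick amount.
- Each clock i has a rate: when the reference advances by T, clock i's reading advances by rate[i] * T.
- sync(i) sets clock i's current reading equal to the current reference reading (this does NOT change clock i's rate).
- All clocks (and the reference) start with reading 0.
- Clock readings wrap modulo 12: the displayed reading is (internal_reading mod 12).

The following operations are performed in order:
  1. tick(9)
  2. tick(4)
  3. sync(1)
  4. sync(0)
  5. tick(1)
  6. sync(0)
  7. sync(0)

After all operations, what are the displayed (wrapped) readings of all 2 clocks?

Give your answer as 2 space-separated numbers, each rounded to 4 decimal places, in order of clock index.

Answer: 2.0000 2.1000

Derivation:
After op 1 tick(9): ref=9.0000 raw=[9.9000 9.9000]
After op 2 tick(4): ref=13.0000 raw=[14.3000 14.3000]
After op 3 sync(1): ref=13.0000 raw=[14.3000 13.0000]
After op 4 sync(0): ref=13.0000 raw=[13.0000 13.0000]
After op 5 tick(1): ref=14.0000 raw=[14.1000 14.1000]
After op 6 sync(0): ref=14.0000 raw=[14.0000 14.1000]
After op 7 sync(0): ref=14.0000 raw=[14.0000 14.1000]
Wrap final raw readings (mod 12): 14.0000 mod 12 = 2.0000; 14.1000 mod 12 = 2.1000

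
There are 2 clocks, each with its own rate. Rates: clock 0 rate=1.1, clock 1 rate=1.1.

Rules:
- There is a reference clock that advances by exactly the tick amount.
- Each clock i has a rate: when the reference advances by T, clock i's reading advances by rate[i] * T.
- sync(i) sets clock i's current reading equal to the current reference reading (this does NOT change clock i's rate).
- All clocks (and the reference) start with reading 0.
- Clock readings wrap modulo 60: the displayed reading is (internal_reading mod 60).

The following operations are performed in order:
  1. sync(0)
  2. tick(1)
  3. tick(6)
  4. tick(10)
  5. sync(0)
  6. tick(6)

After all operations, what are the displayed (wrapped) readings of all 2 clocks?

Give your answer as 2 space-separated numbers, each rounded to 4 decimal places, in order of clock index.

Answer: 23.6000 25.3000

Derivation:
After op 1 sync(0): ref=0.0000 raw=[0.0000 0.0000]
After op 2 tick(1): ref=1.0000 raw=[1.1000 1.1000]
After op 3 tick(6): ref=7.0000 raw=[7.7000 7.7000]
After op 4 tick(10): ref=17.0000 raw=[18.7000 18.7000]
After op 5 sync(0): ref=17.0000 raw=[17.0000 18.7000]
After op 6 tick(6): ref=23.0000 raw=[23.6000 25.3000]
Wrap final raw readings (mod 60): 23.6000 mod 60 = 23.6000; 25.3000 mod 60 = 25.3000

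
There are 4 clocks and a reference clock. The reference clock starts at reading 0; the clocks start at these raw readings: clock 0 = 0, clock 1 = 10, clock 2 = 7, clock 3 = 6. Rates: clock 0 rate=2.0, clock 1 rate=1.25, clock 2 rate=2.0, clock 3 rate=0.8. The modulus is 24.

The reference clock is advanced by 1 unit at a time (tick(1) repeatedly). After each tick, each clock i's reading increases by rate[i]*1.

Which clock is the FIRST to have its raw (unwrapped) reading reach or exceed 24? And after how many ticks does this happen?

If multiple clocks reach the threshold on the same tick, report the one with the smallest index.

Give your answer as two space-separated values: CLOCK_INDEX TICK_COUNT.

clock 0: start=0, rate=2.0, needs 24-0 = 24; ticks = ceil(24/2.0) = ceil(12.0000) = 12; reading at tick 12 = 0 + 2.0*12 = 24.0000
clock 1: start=10, rate=1.25, needs 24-10 = 14; ticks = ceil(14/1.25) = ceil(11.2000) = 12; reading at tick 12 = 10 + 1.25*12 = 25.0000
clock 2: start=7, rate=2.0, needs 24-7 = 17; ticks = ceil(17/2.0) = ceil(8.5000) = 9; reading at tick 9 = 7 + 2.0*9 = 25.0000
clock 3: start=6, rate=0.8, needs 24-6 = 18; ticks = ceil(18/0.8) = ceil(22.5000) = 23; reading at tick 23 = 6 + 0.8*23 = 24.4000
Minimum tick count = 9; winners = [2]; smallest index = 2

Answer: 2 9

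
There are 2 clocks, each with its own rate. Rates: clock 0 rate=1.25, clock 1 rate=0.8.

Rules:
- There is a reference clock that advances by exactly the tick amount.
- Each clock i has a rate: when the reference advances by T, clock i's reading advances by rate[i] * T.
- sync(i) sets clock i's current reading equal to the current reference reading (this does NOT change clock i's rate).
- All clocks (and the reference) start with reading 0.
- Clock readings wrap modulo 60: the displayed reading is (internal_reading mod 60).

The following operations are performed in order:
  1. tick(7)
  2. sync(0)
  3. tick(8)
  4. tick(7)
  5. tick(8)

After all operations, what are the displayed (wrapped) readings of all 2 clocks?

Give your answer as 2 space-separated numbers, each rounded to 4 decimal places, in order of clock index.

Answer: 35.7500 24.0000

Derivation:
After op 1 tick(7): ref=7.0000 raw=[8.7500 5.6000]
After op 2 sync(0): ref=7.0000 raw=[7.0000 5.6000]
After op 3 tick(8): ref=15.0000 raw=[17.0000 12.0000]
After op 4 tick(7): ref=22.0000 raw=[25.7500 17.6000]
After op 5 tick(8): ref=30.0000 raw=[35.7500 24.0000]
Wrap final raw readings (mod 60): 35.7500 mod 60 = 35.7500; 24.0000 mod 60 = 24.0000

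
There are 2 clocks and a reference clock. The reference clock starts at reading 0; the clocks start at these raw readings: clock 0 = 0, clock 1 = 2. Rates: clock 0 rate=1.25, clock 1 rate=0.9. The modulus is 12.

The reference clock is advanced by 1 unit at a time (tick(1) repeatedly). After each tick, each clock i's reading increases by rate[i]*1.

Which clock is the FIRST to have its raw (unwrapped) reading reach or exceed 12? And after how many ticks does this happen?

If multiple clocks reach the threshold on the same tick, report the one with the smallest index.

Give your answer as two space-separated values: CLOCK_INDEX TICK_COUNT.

clock 0: start=0, rate=1.25, needs 12-0 = 12; ticks = ceil(12/1.25) = ceil(9.6000) = 10; reading at tick 10 = 0 + 1.25*10 = 12.5000
clock 1: start=2, rate=0.9, needs 12-2 = 10; ticks = ceil(10/0.9) = ceil(11.1111) = 12; reading at tick 12 = 2 + 0.9*12 = 12.8000
Minimum tick count = 10; winners = [0]; smallest index = 0

Answer: 0 10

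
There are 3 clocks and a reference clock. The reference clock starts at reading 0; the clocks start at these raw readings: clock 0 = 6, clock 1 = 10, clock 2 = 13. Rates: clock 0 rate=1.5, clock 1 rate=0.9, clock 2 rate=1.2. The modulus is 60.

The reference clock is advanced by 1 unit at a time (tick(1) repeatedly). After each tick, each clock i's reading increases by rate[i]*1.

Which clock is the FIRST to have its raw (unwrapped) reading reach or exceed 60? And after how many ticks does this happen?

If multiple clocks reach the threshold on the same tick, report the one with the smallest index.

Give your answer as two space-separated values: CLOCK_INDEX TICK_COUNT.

Answer: 0 36

Derivation:
clock 0: start=6, rate=1.5, needs 60-6 = 54; ticks = ceil(54/1.5) = ceil(36.0000) = 36; reading at tick 36 = 6 + 1.5*36 = 60.0000
clock 1: start=10, rate=0.9, needs 60-10 = 50; ticks = ceil(50/0.9) = ceil(55.5556) = 56; reading at tick 56 = 10 + 0.9*56 = 60.4000
clock 2: start=13, rate=1.2, needs 60-13 = 47; ticks = ceil(47/1.2) = ceil(39.1667) = 40; reading at tick 40 = 13 + 1.2*40 = 61.0000
Minimum tick count = 36; winners = [0]; smallest index = 0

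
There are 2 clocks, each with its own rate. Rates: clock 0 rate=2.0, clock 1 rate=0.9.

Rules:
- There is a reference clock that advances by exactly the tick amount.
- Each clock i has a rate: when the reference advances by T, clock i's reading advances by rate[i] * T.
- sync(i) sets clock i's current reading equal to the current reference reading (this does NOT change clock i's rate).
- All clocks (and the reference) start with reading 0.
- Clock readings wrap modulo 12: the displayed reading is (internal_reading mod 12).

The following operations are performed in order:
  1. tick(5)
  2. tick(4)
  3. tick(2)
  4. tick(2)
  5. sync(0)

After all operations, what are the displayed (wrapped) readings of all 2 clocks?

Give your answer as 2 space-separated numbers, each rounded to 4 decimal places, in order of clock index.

After op 1 tick(5): ref=5.0000 raw=[10.0000 4.5000]
After op 2 tick(4): ref=9.0000 raw=[18.0000 8.1000]
After op 3 tick(2): ref=11.0000 raw=[22.0000 9.9000]
After op 4 tick(2): ref=13.0000 raw=[26.0000 11.7000]
After op 5 sync(0): ref=13.0000 raw=[13.0000 11.7000]
Wrap final raw readings (mod 12): 13.0000 mod 12 = 1.0000; 11.7000 mod 12 = 11.7000

Answer: 1.0000 11.7000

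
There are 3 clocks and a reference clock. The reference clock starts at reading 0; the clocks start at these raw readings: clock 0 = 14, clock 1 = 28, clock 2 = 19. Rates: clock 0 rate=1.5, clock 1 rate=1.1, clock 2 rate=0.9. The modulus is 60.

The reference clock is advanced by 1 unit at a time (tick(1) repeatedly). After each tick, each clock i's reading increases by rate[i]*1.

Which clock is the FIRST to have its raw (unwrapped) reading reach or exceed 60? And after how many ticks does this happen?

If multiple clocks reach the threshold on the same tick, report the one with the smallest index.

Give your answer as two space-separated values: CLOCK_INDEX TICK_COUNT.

clock 0: start=14, rate=1.5, needs 60-14 = 46; ticks = ceil(46/1.5) = ceil(30.6667) = 31; reading at tick 31 = 14 + 1.5*31 = 60.5000
clock 1: start=28, rate=1.1, needs 60-28 = 32; ticks = ceil(32/1.1) = ceil(29.0909) = 30; reading at tick 30 = 28 + 1.1*30 = 61.0000
clock 2: start=19, rate=0.9, needs 60-19 = 41; ticks = ceil(41/0.9) = ceil(45.5556) = 46; reading at tick 46 = 19 + 0.9*46 = 60.4000
Minimum tick count = 30; winners = [1]; smallest index = 1

Answer: 1 30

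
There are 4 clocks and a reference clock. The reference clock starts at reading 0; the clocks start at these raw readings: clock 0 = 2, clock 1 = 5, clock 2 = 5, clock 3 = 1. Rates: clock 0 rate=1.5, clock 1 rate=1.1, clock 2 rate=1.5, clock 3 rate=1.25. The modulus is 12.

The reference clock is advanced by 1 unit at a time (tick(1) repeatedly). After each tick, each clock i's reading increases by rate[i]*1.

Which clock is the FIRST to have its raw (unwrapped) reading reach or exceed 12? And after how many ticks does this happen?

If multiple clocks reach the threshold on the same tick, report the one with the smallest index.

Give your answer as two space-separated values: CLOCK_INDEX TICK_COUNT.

clock 0: start=2, rate=1.5, needs 12-2 = 10; ticks = ceil(10/1.5) = ceil(6.6667) = 7; reading at tick 7 = 2 + 1.5*7 = 12.5000
clock 1: start=5, rate=1.1, needs 12-5 = 7; ticks = ceil(7/1.1) = ceil(6.3636) = 7; reading at tick 7 = 5 + 1.1*7 = 12.7000
clock 2: start=5, rate=1.5, needs 12-5 = 7; ticks = ceil(7/1.5) = ceil(4.6667) = 5; reading at tick 5 = 5 + 1.5*5 = 12.5000
clock 3: start=1, rate=1.25, needs 12-1 = 11; ticks = ceil(11/1.25) = ceil(8.8000) = 9; reading at tick 9 = 1 + 1.25*9 = 12.2500
Minimum tick count = 5; winners = [2]; smallest index = 2

Answer: 2 5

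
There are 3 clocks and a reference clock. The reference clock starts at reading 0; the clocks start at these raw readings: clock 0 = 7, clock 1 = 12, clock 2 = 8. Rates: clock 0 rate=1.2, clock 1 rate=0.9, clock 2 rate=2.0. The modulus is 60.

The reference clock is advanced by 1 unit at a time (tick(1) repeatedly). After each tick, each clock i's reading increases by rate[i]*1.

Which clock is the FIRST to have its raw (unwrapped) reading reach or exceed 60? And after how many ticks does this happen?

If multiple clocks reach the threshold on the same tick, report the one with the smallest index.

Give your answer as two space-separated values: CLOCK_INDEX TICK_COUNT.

Answer: 2 26

Derivation:
clock 0: start=7, rate=1.2, needs 60-7 = 53; ticks = ceil(53/1.2) = ceil(44.1667) = 45; reading at tick 45 = 7 + 1.2*45 = 61.0000
clock 1: start=12, rate=0.9, needs 60-12 = 48; ticks = ceil(48/0.9) = ceil(53.3333) = 54; reading at tick 54 = 12 + 0.9*54 = 60.6000
clock 2: start=8, rate=2.0, needs 60-8 = 52; ticks = ceil(52/2.0) = ceil(26.0000) = 26; reading at tick 26 = 8 + 2.0*26 = 60.0000
Minimum tick count = 26; winners = [2]; smallest index = 2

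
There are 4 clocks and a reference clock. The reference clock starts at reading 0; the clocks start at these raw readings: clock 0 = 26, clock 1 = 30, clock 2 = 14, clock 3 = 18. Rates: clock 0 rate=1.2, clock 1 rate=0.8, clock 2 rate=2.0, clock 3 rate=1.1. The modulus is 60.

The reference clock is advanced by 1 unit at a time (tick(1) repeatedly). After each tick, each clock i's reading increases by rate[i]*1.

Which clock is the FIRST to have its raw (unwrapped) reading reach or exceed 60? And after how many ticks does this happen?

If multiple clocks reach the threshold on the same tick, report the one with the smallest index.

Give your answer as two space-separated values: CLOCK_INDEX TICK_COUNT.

clock 0: start=26, rate=1.2, needs 60-26 = 34; ticks = ceil(34/1.2) = ceil(28.3333) = 29; reading at tick 29 = 26 + 1.2*29 = 60.8000
clock 1: start=30, rate=0.8, needs 60-30 = 30; ticks = ceil(30/0.8) = ceil(37.5000) = 38; reading at tick 38 = 30 + 0.8*38 = 60.4000
clock 2: start=14, rate=2.0, needs 60-14 = 46; ticks = ceil(46/2.0) = ceil(23.0000) = 23; reading at tick 23 = 14 + 2.0*23 = 60.0000
clock 3: start=18, rate=1.1, needs 60-18 = 42; ticks = ceil(42/1.1) = ceil(38.1818) = 39; reading at tick 39 = 18 + 1.1*39 = 60.9000
Minimum tick count = 23; winners = [2]; smallest index = 2

Answer: 2 23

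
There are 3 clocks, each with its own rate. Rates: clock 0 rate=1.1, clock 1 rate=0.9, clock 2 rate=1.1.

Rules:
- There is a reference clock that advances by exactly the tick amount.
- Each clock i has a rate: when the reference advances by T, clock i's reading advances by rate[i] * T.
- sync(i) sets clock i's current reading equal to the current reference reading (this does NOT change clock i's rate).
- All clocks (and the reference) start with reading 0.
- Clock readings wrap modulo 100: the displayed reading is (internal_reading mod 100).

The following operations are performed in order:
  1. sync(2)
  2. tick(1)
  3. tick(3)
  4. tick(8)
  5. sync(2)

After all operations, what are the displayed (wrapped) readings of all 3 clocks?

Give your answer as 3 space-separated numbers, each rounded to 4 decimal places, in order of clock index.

After op 1 sync(2): ref=0.0000 raw=[0.0000 0.0000 0.0000]
After op 2 tick(1): ref=1.0000 raw=[1.1000 0.9000 1.1000]
After op 3 tick(3): ref=4.0000 raw=[4.4000 3.6000 4.4000]
After op 4 tick(8): ref=12.0000 raw=[13.2000 10.8000 13.2000]
After op 5 sync(2): ref=12.0000 raw=[13.2000 10.8000 12.0000]
Wrap final raw readings (mod 100): 13.2000 mod 100 = 13.2000; 10.8000 mod 100 = 10.8000; 12.0000 mod 100 = 12.0000

Answer: 13.2000 10.8000 12.0000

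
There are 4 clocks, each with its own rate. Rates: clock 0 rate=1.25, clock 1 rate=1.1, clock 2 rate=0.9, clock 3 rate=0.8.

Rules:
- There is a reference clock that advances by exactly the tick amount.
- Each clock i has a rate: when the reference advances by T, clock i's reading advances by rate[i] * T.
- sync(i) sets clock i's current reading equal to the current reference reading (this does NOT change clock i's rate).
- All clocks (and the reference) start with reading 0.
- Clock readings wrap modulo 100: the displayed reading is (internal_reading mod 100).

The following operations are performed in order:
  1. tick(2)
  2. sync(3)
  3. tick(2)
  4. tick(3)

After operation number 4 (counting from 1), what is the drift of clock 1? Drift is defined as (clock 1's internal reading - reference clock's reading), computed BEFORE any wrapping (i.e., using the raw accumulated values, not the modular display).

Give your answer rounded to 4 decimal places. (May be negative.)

After op 1 tick(2): ref=2.0000 raw=[2.5000 2.2000 1.8000 1.6000]
After op 2 sync(3): ref=2.0000 raw=[2.5000 2.2000 1.8000 2.0000]
After op 3 tick(2): ref=4.0000 raw=[5.0000 4.4000 3.6000 3.6000]
After op 4 tick(3): ref=7.0000 raw=[8.7500 7.7000 6.3000 6.0000]
Drift of clock 1 after op 4: 7.7000 - 7.0000 = 0.7000

Answer: 0.7000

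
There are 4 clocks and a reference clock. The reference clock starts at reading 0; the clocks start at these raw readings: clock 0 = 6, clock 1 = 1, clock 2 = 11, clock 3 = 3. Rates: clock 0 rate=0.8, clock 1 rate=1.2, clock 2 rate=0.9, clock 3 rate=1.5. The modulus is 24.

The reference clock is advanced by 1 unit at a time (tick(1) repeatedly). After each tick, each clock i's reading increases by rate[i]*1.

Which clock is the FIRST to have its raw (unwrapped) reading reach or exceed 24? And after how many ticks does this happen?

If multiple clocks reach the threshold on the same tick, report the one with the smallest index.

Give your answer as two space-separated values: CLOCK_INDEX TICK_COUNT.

Answer: 3 14

Derivation:
clock 0: start=6, rate=0.8, needs 24-6 = 18; ticks = ceil(18/0.8) = ceil(22.5000) = 23; reading at tick 23 = 6 + 0.8*23 = 24.4000
clock 1: start=1, rate=1.2, needs 24-1 = 23; ticks = ceil(23/1.2) = ceil(19.1667) = 20; reading at tick 20 = 1 + 1.2*20 = 25.0000
clock 2: start=11, rate=0.9, needs 24-11 = 13; ticks = ceil(13/0.9) = ceil(14.4444) = 15; reading at tick 15 = 11 + 0.9*15 = 24.5000
clock 3: start=3, rate=1.5, needs 24-3 = 21; ticks = ceil(21/1.5) = ceil(14.0000) = 14; reading at tick 14 = 3 + 1.5*14 = 24.0000
Minimum tick count = 14; winners = [3]; smallest index = 3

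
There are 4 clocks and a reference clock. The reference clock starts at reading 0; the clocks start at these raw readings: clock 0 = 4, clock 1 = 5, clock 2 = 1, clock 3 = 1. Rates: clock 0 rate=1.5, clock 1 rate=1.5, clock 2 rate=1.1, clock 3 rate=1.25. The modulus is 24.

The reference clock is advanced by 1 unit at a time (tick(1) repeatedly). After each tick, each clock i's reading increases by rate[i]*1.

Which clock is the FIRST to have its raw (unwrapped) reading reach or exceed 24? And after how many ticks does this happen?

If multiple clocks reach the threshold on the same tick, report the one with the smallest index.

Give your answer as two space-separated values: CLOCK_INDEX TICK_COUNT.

Answer: 1 13

Derivation:
clock 0: start=4, rate=1.5, needs 24-4 = 20; ticks = ceil(20/1.5) = ceil(13.3333) = 14; reading at tick 14 = 4 + 1.5*14 = 25.0000
clock 1: start=5, rate=1.5, needs 24-5 = 19; ticks = ceil(19/1.5) = ceil(12.6667) = 13; reading at tick 13 = 5 + 1.5*13 = 24.5000
clock 2: start=1, rate=1.1, needs 24-1 = 23; ticks = ceil(23/1.1) = ceil(20.9091) = 21; reading at tick 21 = 1 + 1.1*21 = 24.1000
clock 3: start=1, rate=1.25, needs 24-1 = 23; ticks = ceil(23/1.25) = ceil(18.4000) = 19; reading at tick 19 = 1 + 1.25*19 = 24.7500
Minimum tick count = 13; winners = [1]; smallest index = 1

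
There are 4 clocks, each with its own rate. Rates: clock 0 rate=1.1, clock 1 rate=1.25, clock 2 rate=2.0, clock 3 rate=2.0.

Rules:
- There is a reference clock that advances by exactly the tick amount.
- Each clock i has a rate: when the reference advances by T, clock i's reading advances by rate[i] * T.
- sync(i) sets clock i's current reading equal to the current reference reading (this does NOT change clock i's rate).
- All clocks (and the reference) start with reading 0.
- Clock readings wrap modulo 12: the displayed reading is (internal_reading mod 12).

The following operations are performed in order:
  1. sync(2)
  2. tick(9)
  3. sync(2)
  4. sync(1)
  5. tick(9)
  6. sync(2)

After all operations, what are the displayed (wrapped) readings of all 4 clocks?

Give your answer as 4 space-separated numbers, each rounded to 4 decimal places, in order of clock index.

After op 1 sync(2): ref=0.0000 raw=[0.0000 0.0000 0.0000 0.0000]
After op 2 tick(9): ref=9.0000 raw=[9.9000 11.2500 18.0000 18.0000]
After op 3 sync(2): ref=9.0000 raw=[9.9000 11.2500 9.0000 18.0000]
After op 4 sync(1): ref=9.0000 raw=[9.9000 9.0000 9.0000 18.0000]
After op 5 tick(9): ref=18.0000 raw=[19.8000 20.2500 27.0000 36.0000]
After op 6 sync(2): ref=18.0000 raw=[19.8000 20.2500 18.0000 36.0000]
Wrap final raw readings (mod 12): 19.8000 mod 12 = 7.8000; 20.2500 mod 12 = 8.2500; 18.0000 mod 12 = 6.0000; 36.0000 mod 12 = 0.0000

Answer: 7.8000 8.2500 6.0000 0.0000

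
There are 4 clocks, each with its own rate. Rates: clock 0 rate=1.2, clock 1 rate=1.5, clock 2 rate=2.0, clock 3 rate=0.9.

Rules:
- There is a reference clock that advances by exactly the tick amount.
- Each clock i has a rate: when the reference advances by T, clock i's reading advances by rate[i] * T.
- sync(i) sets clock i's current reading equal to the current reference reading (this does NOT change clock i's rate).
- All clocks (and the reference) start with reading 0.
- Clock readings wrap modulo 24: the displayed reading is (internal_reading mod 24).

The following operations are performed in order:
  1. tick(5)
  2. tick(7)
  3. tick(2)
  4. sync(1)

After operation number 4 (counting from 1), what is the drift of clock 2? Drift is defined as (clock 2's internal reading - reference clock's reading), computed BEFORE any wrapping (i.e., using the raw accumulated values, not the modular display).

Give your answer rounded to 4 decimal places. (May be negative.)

After op 1 tick(5): ref=5.0000 raw=[6.0000 7.5000 10.0000 4.5000]
After op 2 tick(7): ref=12.0000 raw=[14.4000 18.0000 24.0000 10.8000]
After op 3 tick(2): ref=14.0000 raw=[16.8000 21.0000 28.0000 12.6000]
After op 4 sync(1): ref=14.0000 raw=[16.8000 14.0000 28.0000 12.6000]
Drift of clock 2 after op 4: 28.0000 - 14.0000 = 14.0000

Answer: 14.0000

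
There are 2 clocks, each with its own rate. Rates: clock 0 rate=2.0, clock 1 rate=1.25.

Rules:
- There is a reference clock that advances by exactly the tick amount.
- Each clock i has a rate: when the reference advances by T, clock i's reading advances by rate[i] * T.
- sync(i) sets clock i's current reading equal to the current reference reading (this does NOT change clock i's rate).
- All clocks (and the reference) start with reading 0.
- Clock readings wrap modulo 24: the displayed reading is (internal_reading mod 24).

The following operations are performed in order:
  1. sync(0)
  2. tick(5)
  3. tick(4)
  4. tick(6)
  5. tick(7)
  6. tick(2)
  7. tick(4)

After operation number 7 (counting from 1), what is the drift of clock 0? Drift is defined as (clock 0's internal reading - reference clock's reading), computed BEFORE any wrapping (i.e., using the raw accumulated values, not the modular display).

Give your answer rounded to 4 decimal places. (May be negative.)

After op 1 sync(0): ref=0.0000 raw=[0.0000 0.0000]
After op 2 tick(5): ref=5.0000 raw=[10.0000 6.2500]
After op 3 tick(4): ref=9.0000 raw=[18.0000 11.2500]
After op 4 tick(6): ref=15.0000 raw=[30.0000 18.7500]
After op 5 tick(7): ref=22.0000 raw=[44.0000 27.5000]
After op 6 tick(2): ref=24.0000 raw=[48.0000 30.0000]
After op 7 tick(4): ref=28.0000 raw=[56.0000 35.0000]
Drift of clock 0 after op 7: 56.0000 - 28.0000 = 28.0000

Answer: 28.0000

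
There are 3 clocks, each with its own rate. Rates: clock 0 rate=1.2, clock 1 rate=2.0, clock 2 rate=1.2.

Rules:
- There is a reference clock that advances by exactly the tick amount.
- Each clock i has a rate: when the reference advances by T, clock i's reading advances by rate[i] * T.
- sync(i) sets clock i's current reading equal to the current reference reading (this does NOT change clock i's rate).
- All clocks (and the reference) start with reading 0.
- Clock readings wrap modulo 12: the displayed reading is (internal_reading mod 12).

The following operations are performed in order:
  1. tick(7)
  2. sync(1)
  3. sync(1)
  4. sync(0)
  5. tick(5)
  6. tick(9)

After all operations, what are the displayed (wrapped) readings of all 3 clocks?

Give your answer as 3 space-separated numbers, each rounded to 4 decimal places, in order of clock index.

Answer: 11.8000 11.0000 1.2000

Derivation:
After op 1 tick(7): ref=7.0000 raw=[8.4000 14.0000 8.4000]
After op 2 sync(1): ref=7.0000 raw=[8.4000 7.0000 8.4000]
After op 3 sync(1): ref=7.0000 raw=[8.4000 7.0000 8.4000]
After op 4 sync(0): ref=7.0000 raw=[7.0000 7.0000 8.4000]
After op 5 tick(5): ref=12.0000 raw=[13.0000 17.0000 14.4000]
After op 6 tick(9): ref=21.0000 raw=[23.8000 35.0000 25.2000]
Wrap final raw readings (mod 12): 23.8000 mod 12 = 11.8000; 35.0000 mod 12 = 11.0000; 25.2000 mod 12 = 1.2000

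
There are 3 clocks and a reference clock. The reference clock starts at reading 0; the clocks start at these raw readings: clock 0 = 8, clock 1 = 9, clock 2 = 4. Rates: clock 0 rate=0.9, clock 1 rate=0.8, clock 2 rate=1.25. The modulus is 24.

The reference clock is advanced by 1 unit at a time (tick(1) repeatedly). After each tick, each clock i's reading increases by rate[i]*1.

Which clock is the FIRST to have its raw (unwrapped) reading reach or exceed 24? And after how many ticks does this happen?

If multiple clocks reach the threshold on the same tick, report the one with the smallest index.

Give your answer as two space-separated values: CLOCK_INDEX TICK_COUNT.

Answer: 2 16

Derivation:
clock 0: start=8, rate=0.9, needs 24-8 = 16; ticks = ceil(16/0.9) = ceil(17.7778) = 18; reading at tick 18 = 8 + 0.9*18 = 24.2000
clock 1: start=9, rate=0.8, needs 24-9 = 15; ticks = ceil(15/0.8) = ceil(18.7500) = 19; reading at tick 19 = 9 + 0.8*19 = 24.2000
clock 2: start=4, rate=1.25, needs 24-4 = 20; ticks = ceil(20/1.25) = ceil(16.0000) = 16; reading at tick 16 = 4 + 1.25*16 = 24.0000
Minimum tick count = 16; winners = [2]; smallest index = 2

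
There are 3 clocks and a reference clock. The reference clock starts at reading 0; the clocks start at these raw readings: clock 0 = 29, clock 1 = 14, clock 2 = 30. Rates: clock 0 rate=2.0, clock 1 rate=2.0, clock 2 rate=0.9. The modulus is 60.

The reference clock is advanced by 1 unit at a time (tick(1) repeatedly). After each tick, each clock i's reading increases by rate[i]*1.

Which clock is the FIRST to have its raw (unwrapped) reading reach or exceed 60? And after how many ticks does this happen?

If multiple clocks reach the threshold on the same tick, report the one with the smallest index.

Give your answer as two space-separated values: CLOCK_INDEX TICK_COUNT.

Answer: 0 16

Derivation:
clock 0: start=29, rate=2.0, needs 60-29 = 31; ticks = ceil(31/2.0) = ceil(15.5000) = 16; reading at tick 16 = 29 + 2.0*16 = 61.0000
clock 1: start=14, rate=2.0, needs 60-14 = 46; ticks = ceil(46/2.0) = ceil(23.0000) = 23; reading at tick 23 = 14 + 2.0*23 = 60.0000
clock 2: start=30, rate=0.9, needs 60-30 = 30; ticks = ceil(30/0.9) = ceil(33.3333) = 34; reading at tick 34 = 30 + 0.9*34 = 60.6000
Minimum tick count = 16; winners = [0]; smallest index = 0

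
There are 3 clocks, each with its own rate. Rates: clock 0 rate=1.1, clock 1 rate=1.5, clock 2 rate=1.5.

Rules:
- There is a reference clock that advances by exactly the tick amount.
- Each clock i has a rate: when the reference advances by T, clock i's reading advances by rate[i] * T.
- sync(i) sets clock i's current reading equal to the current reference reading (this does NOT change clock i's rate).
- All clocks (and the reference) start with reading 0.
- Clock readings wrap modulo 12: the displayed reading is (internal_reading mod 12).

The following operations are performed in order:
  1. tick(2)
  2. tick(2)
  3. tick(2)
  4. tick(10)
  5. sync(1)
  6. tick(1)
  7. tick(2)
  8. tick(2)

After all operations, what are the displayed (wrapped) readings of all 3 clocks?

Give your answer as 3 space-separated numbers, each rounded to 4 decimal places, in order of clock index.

After op 1 tick(2): ref=2.0000 raw=[2.2000 3.0000 3.0000]
After op 2 tick(2): ref=4.0000 raw=[4.4000 6.0000 6.0000]
After op 3 tick(2): ref=6.0000 raw=[6.6000 9.0000 9.0000]
After op 4 tick(10): ref=16.0000 raw=[17.6000 24.0000 24.0000]
After op 5 sync(1): ref=16.0000 raw=[17.6000 16.0000 24.0000]
After op 6 tick(1): ref=17.0000 raw=[18.7000 17.5000 25.5000]
After op 7 tick(2): ref=19.0000 raw=[20.9000 20.5000 28.5000]
After op 8 tick(2): ref=21.0000 raw=[23.1000 23.5000 31.5000]
Wrap final raw readings (mod 12): 23.1000 mod 12 = 11.1000; 23.5000 mod 12 = 11.5000; 31.5000 mod 12 = 7.5000

Answer: 11.1000 11.5000 7.5000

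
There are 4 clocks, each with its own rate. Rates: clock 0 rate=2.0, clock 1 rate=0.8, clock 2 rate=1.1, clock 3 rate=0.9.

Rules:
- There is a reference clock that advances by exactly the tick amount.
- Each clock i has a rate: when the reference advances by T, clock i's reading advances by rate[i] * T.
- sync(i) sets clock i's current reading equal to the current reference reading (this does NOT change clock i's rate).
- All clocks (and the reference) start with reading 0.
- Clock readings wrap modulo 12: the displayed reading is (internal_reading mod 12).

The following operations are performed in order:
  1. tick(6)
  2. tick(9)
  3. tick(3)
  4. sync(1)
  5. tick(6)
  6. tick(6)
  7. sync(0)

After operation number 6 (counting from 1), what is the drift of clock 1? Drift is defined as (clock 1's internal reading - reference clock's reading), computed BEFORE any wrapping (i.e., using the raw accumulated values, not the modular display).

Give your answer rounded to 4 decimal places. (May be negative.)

Answer: -2.4000

Derivation:
After op 1 tick(6): ref=6.0000 raw=[12.0000 4.8000 6.6000 5.4000]
After op 2 tick(9): ref=15.0000 raw=[30.0000 12.0000 16.5000 13.5000]
After op 3 tick(3): ref=18.0000 raw=[36.0000 14.4000 19.8000 16.2000]
After op 4 sync(1): ref=18.0000 raw=[36.0000 18.0000 19.8000 16.2000]
After op 5 tick(6): ref=24.0000 raw=[48.0000 22.8000 26.4000 21.6000]
After op 6 tick(6): ref=30.0000 raw=[60.0000 27.6000 33.0000 27.0000]
Drift of clock 1 after op 6: 27.6000 - 30.0000 = -2.4000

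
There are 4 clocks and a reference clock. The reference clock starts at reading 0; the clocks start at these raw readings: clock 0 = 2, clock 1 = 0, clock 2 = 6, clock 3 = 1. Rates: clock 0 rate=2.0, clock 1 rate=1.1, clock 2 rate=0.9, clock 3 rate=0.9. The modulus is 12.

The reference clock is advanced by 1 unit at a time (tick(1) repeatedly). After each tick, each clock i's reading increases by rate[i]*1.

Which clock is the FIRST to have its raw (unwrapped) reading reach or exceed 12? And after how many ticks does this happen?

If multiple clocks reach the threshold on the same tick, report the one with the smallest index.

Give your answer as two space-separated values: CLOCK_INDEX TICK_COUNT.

clock 0: start=2, rate=2.0, needs 12-2 = 10; ticks = ceil(10/2.0) = ceil(5.0000) = 5; reading at tick 5 = 2 + 2.0*5 = 12.0000
clock 1: start=0, rate=1.1, needs 12-0 = 12; ticks = ceil(12/1.1) = ceil(10.9091) = 11; reading at tick 11 = 0 + 1.1*11 = 12.1000
clock 2: start=6, rate=0.9, needs 12-6 = 6; ticks = ceil(6/0.9) = ceil(6.6667) = 7; reading at tick 7 = 6 + 0.9*7 = 12.3000
clock 3: start=1, rate=0.9, needs 12-1 = 11; ticks = ceil(11/0.9) = ceil(12.2222) = 13; reading at tick 13 = 1 + 0.9*13 = 12.7000
Minimum tick count = 5; winners = [0]; smallest index = 0

Answer: 0 5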